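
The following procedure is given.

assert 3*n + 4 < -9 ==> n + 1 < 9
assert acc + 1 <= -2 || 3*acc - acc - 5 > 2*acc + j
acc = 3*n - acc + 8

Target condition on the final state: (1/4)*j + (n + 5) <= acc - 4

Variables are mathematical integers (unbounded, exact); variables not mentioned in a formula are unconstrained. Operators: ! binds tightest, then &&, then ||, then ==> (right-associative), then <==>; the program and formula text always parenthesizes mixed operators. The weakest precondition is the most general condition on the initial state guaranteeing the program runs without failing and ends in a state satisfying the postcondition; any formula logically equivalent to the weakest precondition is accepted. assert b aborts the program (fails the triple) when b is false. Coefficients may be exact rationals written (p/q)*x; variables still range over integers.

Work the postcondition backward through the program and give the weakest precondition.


Working backward. After the program, the postcondition (1/4)*j + (n + 5) <= acc - 4 must hold; in canonical form it is (1/4)*j + n <= acc - 9.
Before acc := 3*n - acc + 8: acc + (1/4)*j <= 2*n - 1
Before assert acc + 1 <= -2 || 3*acc - acc - 5 > 2*acc + j: (acc <= -3 || j < -5) && acc + (1/4)*j <= 2*n - 1
Before assert 3*n + 4 < -9 ==> n + 1 < 9: (3*n < -13 ==> n < 8) && (acc <= -3 || j < -5) && acc + (1/4)*j <= 2*n - 1
Answer: WP = (3*n < -13 ==> n < 8) && (acc <= -3 || j < -5) && acc + (1/4)*j <= 2*n - 1


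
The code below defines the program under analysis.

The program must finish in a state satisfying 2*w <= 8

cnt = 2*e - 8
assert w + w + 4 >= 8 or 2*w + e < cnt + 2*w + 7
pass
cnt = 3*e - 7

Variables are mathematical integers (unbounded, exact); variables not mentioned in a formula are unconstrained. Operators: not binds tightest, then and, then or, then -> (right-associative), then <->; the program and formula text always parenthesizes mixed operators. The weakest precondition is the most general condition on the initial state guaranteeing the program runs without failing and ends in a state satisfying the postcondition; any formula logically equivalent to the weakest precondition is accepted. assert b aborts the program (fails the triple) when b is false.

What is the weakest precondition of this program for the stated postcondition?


Working backward. After the program, 2*w <= 8 must hold.
Before cnt := 3*e - 7: 2*w <= 8
Before skip: 2*w <= 8
Before assert w + w + 4 >= 8 or 2*w + e < cnt + 2*w + 7: (2*w >= 4 or e < cnt + 7) and 2*w <= 8
Before cnt := 2*e - 8: (2*w >= 4 or e > 1) and 2*w <= 8
Answer: WP = (2*w >= 4 or e > 1) and 2*w <= 8


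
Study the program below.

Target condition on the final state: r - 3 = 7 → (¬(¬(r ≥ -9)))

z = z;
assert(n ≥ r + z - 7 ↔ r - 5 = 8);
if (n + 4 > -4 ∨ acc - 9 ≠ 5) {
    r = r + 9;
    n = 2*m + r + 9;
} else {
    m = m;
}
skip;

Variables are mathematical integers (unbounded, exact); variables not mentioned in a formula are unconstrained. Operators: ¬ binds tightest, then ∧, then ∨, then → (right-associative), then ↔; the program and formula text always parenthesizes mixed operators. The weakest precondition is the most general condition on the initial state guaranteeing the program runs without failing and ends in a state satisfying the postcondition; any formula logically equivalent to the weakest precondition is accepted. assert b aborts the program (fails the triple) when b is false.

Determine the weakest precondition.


Working backward. After the program, the postcondition r - 3 = 7 → (¬(¬(r ≥ -9))) must hold; in canonical form it is r = 10 → r ≥ -9.
Before skip: r = 10 → r ≥ -9
Then branch requires r = 1 → r ≥ -18; else branch requires r = 10 → r ≥ -9.
Before the if: ((n > -8 ∨ acc ≠ 14) → (r = 1 → r ≥ -18)) ∧ ((¬(n > -8 ∨ acc ≠ 14)) → (r = 10 → r ≥ -9))
Before assert n ≥ r + z - 7 ↔ r - 5 = 8: (n ≥ r + z - 7 ↔ r = 13) ∧ ((n > -8 ∨ acc ≠ 14) → (r = 1 → r ≥ -18)) ∧ ((¬(n > -8 ∨ acc ≠ 14)) → (r = 10 → r ≥ -9))
Before z := z: (n ≥ r + z - 7 ↔ r = 13) ∧ ((n > -8 ∨ acc ≠ 14) → (r = 1 → r ≥ -18)) ∧ ((¬(n > -8 ∨ acc ≠ 14)) → (r = 10 → r ≥ -9))
Answer: WP = (n ≥ r + z - 7 ↔ r = 13) ∧ ((n > -8 ∨ acc ≠ 14) → (r = 1 → r ≥ -18)) ∧ ((¬(n > -8 ∨ acc ≠ 14)) → (r = 10 → r ≥ -9))


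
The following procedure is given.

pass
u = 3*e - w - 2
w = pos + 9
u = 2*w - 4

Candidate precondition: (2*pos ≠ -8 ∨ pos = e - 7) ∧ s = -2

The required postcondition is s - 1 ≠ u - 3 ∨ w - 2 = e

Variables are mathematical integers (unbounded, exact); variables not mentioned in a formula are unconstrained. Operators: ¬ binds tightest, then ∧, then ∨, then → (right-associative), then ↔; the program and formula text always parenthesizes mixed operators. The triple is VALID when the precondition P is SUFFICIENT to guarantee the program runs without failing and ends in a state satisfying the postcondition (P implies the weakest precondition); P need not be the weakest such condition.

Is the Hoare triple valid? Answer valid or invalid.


Working backward. After the program, the postcondition s - 1 ≠ u - 3 ∨ w - 2 = e must hold; in canonical form it is s ≠ u - 2 ∨ w = e + 2.
Before u := 2*w - 4: s ≠ 2*w - 6 ∨ w = e + 2
Before w := pos + 9: s ≠ 2*pos + 12 ∨ pos = e - 7
Before u := 3*e - w - 2: s ≠ 2*pos + 12 ∨ pos = e - 7
Before skip: s ≠ 2*pos + 12 ∨ pos = e - 7
The weakest precondition is s ≠ 2*pos + 12 ∨ pos = e - 7.
Check whether (2*pos ≠ -8 ∨ pos = e - 7) ∧ s = -2 implies it.
Countermodel: at the initial state e = 1, pos = -7, s = -2, the precondition holds but the weakest precondition fails.
Answer: invalid


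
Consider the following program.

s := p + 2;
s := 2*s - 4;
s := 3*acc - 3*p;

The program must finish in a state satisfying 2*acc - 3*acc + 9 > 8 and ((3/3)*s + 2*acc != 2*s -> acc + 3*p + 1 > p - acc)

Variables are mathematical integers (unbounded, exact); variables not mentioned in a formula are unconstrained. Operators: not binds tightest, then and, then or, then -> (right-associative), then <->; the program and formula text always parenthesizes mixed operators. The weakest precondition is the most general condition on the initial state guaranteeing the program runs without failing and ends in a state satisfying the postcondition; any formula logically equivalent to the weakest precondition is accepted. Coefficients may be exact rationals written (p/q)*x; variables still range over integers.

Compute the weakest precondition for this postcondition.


Working backward. After the program, the postcondition 2*acc - 3*acc + 9 > 8 and ((3/3)*s + 2*acc != 2*s -> acc + 3*p + 1 > p - acc) must hold; in canonical form it is acc < 1 and (2*acc != s -> 2*acc + 2*p > -1).
Before s := 3*acc - 3*p: acc < 1 and (3*p != acc -> 2*acc + 2*p > -1)
Before s := 2*s - 4: acc < 1 and (3*p != acc -> 2*acc + 2*p > -1)
Before s := p + 2: acc < 1 and (3*p != acc -> 2*acc + 2*p > -1)
Answer: WP = acc < 1 and (3*p != acc -> 2*acc + 2*p > -1)


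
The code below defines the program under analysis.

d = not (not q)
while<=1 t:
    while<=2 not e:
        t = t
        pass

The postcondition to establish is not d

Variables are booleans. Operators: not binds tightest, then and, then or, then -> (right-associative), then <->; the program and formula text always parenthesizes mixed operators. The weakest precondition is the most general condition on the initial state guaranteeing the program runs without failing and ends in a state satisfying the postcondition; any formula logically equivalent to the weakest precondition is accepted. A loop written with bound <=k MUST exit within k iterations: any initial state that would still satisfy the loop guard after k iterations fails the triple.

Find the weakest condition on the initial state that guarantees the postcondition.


Working backward. After the program, not d must hold.
Before the loop (bound <=1), unroll the exhaustion recursion (WP_0 = exit-now case; WP_j = one more guarded iteration, up to j = 1):
  WP_0: (not t) and (not d)
  WP_1: (t -> (((not e) -> (((not e) -> (e and (not t) and (not d))) and (e -> ((not t) and (not d))))) and (e -> ((not t) and (not d))))) and ((not t) -> (not d))
So before the loop: (t -> (((not e) -> (((not e) -> (e and (not t) and (not d))) and (e -> ((not t) and (not d))))) and (e -> ((not t) and (not d))))) and ((not t) -> (not d))
Before d := not (not q): (t -> (((not e) -> (((not e) -> (e and (not t) and (not q))) and (e -> ((not t) and (not q))))) and (e -> ((not t) and (not q))))) and ((not t) -> (not q))
Answer: WP = (t -> (((not e) -> (((not e) -> (e and (not t) and (not q))) and (e -> ((not t) and (not q))))) and (e -> ((not t) and (not q))))) and ((not t) -> (not q))


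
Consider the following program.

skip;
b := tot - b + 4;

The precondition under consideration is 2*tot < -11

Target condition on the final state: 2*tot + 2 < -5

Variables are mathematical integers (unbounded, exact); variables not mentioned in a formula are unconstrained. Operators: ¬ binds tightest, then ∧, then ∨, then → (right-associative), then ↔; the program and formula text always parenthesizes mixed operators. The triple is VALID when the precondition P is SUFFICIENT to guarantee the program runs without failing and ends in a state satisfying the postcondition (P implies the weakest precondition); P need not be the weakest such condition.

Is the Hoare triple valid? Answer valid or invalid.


Working backward. After the program, the postcondition 2*tot + 2 < -5 must hold; in canonical form it is 2*tot < -7.
Before b := tot - b + 4: 2*tot < -7
Before skip: 2*tot < -7
The weakest precondition is 2*tot < -7.
Check whether 2*tot < -11 implies it.
Every state satisfying the precondition satisfies the weakest precondition: the implication holds.
Answer: valid


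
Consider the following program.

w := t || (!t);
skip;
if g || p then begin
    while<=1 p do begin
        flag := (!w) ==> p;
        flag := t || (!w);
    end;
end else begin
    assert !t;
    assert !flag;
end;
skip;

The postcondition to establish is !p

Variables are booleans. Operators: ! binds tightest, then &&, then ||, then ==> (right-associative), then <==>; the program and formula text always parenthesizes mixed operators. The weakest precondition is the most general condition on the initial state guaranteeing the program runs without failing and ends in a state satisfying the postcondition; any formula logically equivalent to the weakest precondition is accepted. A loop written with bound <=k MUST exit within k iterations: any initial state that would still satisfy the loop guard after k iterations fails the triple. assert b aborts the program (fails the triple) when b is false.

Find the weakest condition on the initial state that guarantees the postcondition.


Working backward. After the program, !p must hold.
Before skip: !p
Then branch requires p ==> (!p); else branch requires (!t) && (!flag) && (!p).
Before the if: ((g || p) ==> (p ==> (!p))) && ((!(g || p)) ==> ((!t) && (!flag) && (!p)))
Before skip: ((g || p) ==> (p ==> (!p))) && ((!(g || p)) ==> ((!t) && (!flag) && (!p)))
Before w := t || (!t): ((g || p) ==> (p ==> (!p))) && ((!(g || p)) ==> ((!t) && (!flag) && (!p)))
Answer: WP = ((g || p) ==> (p ==> (!p))) && ((!(g || p)) ==> ((!t) && (!flag) && (!p)))


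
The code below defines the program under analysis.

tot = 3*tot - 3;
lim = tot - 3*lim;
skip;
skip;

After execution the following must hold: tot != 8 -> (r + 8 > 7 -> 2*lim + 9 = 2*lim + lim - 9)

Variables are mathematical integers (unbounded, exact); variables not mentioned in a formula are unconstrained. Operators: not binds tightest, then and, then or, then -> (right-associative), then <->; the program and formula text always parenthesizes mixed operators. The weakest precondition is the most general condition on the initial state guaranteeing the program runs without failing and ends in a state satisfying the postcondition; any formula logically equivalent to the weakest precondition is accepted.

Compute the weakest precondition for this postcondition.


Working backward. After the program, the postcondition tot != 8 -> (r + 8 > 7 -> 2*lim + 9 = 2*lim + lim - 9) must hold; in canonical form it is tot != 8 -> (r > -1 -> lim = 18).
Before skip: tot != 8 -> (r > -1 -> lim = 18)
Before skip: tot != 8 -> (r > -1 -> lim = 18)
Before lim := tot - 3*lim: tot != 8 -> (r > -1 -> tot = 3*lim + 18)
Before tot := 3*tot - 3: 3*tot != 11 -> (r > -1 -> 3*tot = 3*lim + 21)
Answer: WP = 3*tot != 11 -> (r > -1 -> 3*tot = 3*lim + 21)


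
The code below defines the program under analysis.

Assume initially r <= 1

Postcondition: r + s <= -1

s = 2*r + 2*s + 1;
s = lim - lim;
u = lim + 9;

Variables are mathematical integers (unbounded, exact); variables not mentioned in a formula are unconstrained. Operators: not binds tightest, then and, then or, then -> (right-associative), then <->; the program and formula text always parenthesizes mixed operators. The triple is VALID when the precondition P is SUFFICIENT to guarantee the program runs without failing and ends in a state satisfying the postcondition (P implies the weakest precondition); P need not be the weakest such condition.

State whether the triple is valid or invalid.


Working backward. After the program, r + s <= -1 must hold.
Before u := lim + 9: r + s <= -1
Before s := lim - lim: r <= -1
Before s := 2*r + 2*s + 1: r <= -1
The weakest precondition is r <= -1.
Check whether r <= 1 implies it.
Countermodel: at the initial state r = 0, the precondition holds but the weakest precondition fails.
Answer: invalid


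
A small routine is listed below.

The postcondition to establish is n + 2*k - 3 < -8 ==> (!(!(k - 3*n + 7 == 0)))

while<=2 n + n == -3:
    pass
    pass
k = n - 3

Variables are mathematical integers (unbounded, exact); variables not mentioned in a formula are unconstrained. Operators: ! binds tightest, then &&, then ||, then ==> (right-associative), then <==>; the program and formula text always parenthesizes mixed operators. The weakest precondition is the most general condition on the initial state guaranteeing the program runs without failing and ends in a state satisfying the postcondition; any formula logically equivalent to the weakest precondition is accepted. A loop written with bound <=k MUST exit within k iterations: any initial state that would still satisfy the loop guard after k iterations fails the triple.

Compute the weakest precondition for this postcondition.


Working backward. After the program, the postcondition n + 2*k - 3 < -8 ==> (!(!(k - 3*n + 7 == 0))) must hold; in canonical form it is 2*k + n < -5 ==> k == 3*n - 7.
Before k := n - 3: 3*n < 1 ==> 2*n == 4
Before the loop (bound <=2), unroll the exhaustion recursion (WP_0 = exit-now case; WP_j = one more guarded iteration, up to j = 2):
  WP_0: (!(2*n == -3)) && (3*n < 1 ==> 2*n == 4)
  WP_1: (2*n == -3 ==> ((!(2*n == -3)) && (3*n < 1 ==> 2*n == 4))) && ((!(2*n == -3)) ==> (3*n < 1 ==> 2*n == 4))
  WP_2: (2*n == -3 ==> ((2*n == -3 ==> ((!(2*n == -3)) && (3*n < 1 ==> 2*n == 4))) && ((!(2*n == -3)) ==> (3*n < 1 ==> 2*n == 4)))) && ((!(2*n == -3)) ==> (3*n < 1 ==> 2*n == 4))
So before the loop: (2*n == -3 ==> ((2*n == -3 ==> ((!(2*n == -3)) && (3*n < 1 ==> 2*n == 4))) && ((!(2*n == -3)) ==> (3*n < 1 ==> 2*n == 4)))) && ((!(2*n == -3)) ==> (3*n < 1 ==> 2*n == 4))
Answer: WP = (2*n == -3 ==> ((2*n == -3 ==> ((!(2*n == -3)) && (3*n < 1 ==> 2*n == 4))) && ((!(2*n == -3)) ==> (3*n < 1 ==> 2*n == 4)))) && ((!(2*n == -3)) ==> (3*n < 1 ==> 2*n == 4))


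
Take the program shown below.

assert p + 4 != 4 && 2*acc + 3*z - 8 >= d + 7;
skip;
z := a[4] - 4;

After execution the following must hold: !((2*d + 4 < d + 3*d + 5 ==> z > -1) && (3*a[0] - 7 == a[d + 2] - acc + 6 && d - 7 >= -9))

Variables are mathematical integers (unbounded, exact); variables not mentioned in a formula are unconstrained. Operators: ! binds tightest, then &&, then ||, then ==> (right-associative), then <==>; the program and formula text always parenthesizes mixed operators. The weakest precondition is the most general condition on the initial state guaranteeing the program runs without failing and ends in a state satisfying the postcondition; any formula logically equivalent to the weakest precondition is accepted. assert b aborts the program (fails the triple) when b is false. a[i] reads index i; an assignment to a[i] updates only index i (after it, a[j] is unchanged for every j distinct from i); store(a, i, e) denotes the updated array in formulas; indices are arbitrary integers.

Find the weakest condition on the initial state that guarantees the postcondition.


Working backward. After the program, the postcondition !((2*d + 4 < d + 3*d + 5 ==> z > -1) && (3*a[0] - 7 == a[d + 2] - acc + 6 && d - 7 >= -9)) must hold; in canonical form it is !((2*d > -1 ==> z > -1) && 3*a[0] + acc == a[d + 2] + 13 && d >= -2).
Before z := a[4] - 4: !((2*d > -1 ==> a[4] > 3) && 3*a[0] + acc == a[d + 2] + 13 && d >= -2)
Before skip: !((2*d > -1 ==> a[4] > 3) && 3*a[0] + acc == a[d + 2] + 13 && d >= -2)
Before assert p + 4 != 4 && 2*acc + 3*z - 8 >= d + 7: p != 0 && 2*acc + 3*z >= d + 15 && (!((2*d > -1 ==> a[4] > 3) && 3*a[0] + acc == a[d + 2] + 13 && d >= -2))
Answer: WP = p != 0 && 2*acc + 3*z >= d + 15 && (!((2*d > -1 ==> a[4] > 3) && 3*a[0] + acc == a[d + 2] + 13 && d >= -2))


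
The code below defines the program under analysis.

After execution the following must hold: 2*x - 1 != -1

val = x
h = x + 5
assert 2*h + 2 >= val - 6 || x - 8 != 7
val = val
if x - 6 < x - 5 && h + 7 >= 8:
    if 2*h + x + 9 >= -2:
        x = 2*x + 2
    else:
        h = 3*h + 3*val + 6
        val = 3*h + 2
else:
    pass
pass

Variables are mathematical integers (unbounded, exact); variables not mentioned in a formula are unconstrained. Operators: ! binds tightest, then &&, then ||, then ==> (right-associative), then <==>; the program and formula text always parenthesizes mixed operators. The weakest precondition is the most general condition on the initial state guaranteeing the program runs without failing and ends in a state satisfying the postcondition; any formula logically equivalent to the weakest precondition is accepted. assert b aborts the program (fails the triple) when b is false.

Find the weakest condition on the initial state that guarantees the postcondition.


Working backward. After the program, the postcondition 2*x - 1 != -1 must hold; in canonical form it is 2*x != 0.
Before skip: 2*x != 0
Then branch requires (2*h + x >= -11 ==> 4*x != -4) && ((!(2*h + x >= -11)) ==> 2*x != 0); else branch requires 2*x != 0.
Before the if: (h >= 1 ==> ((2*h + x >= -11 ==> 4*x != -4) && ((!(2*h + x >= -11)) ==> 2*x != 0))) && ((!(h >= 1)) ==> 2*x != 0)
Before val := val: (h >= 1 ==> ((2*h + x >= -11 ==> 4*x != -4) && ((!(2*h + x >= -11)) ==> 2*x != 0))) && ((!(h >= 1)) ==> 2*x != 0)
Before assert 2*h + 2 >= val - 6 || x - 8 != 7: (2*h >= val - 8 || x != 15) && (h >= 1 ==> ((2*h + x >= -11 ==> 4*x != -4) && ((!(2*h + x >= -11)) ==> 2*x != 0))) && ((!(h >= 1)) ==> 2*x != 0)
Before h := x + 5: (2*x >= val - 18 || x != 15) && (x >= -4 ==> ((3*x >= -21 ==> 4*x != -4) && ((!(3*x >= -21)) ==> 2*x != 0))) && ((!(x >= -4)) ==> 2*x != 0)
Before val := x: (x >= -18 || x != 15) && (x >= -4 ==> ((3*x >= -21 ==> 4*x != -4) && ((!(3*x >= -21)) ==> 2*x != 0))) && ((!(x >= -4)) ==> 2*x != 0)
Answer: WP = (x >= -18 || x != 15) && (x >= -4 ==> ((3*x >= -21 ==> 4*x != -4) && ((!(3*x >= -21)) ==> 2*x != 0))) && ((!(x >= -4)) ==> 2*x != 0)


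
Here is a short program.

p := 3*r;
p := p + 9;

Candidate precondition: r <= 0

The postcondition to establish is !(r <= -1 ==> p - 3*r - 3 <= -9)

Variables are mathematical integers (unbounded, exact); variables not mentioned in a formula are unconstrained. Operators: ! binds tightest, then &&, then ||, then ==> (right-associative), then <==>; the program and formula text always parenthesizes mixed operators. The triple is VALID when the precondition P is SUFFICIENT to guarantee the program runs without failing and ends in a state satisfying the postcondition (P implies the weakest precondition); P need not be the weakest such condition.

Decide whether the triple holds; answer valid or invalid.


Working backward. After the program, the postcondition !(r <= -1 ==> p - 3*r - 3 <= -9) must hold; in canonical form it is !(r <= -1 ==> p <= 3*r - 6).
Before p := p + 9: !(r <= -1 ==> p <= 3*r - 15)
Before p := 3*r: r <= -1
The weakest precondition is r <= -1.
Check whether r <= 0 implies it.
Countermodel: at the initial state r = 0, the precondition holds but the weakest precondition fails.
Answer: invalid


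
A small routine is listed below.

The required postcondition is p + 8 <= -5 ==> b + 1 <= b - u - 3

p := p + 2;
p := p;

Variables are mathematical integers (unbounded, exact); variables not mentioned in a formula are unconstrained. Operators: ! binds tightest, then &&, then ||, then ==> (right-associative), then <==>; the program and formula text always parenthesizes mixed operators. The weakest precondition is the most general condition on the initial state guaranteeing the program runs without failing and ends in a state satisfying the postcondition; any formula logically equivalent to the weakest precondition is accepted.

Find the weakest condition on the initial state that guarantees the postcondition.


Working backward. After the program, the postcondition p + 8 <= -5 ==> b + 1 <= b - u - 3 must hold; in canonical form it is p <= -13 ==> u <= -4.
Before p := p: p <= -13 ==> u <= -4
Before p := p + 2: p <= -15 ==> u <= -4
Answer: WP = p <= -15 ==> u <= -4


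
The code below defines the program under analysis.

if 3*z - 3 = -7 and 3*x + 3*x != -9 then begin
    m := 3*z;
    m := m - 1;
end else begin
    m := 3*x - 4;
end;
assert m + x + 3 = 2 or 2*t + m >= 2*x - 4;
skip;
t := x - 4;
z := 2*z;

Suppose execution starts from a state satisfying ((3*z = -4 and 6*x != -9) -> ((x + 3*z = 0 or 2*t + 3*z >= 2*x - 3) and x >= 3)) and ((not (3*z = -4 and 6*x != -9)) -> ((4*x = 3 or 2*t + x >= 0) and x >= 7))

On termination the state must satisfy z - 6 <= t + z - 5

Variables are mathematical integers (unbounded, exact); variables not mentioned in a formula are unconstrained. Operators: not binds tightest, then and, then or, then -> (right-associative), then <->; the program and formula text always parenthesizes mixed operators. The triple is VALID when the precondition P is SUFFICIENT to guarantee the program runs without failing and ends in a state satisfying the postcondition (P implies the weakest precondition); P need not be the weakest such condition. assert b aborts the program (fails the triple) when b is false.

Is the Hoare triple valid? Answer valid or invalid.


Working backward. After the program, the postcondition z - 6 <= t + z - 5 must hold; in canonical form it is t >= -1.
Before z := 2*z: t >= -1
Before t := x - 4: x >= 3
Before skip: x >= 3
Before assert m + x + 3 = 2 or 2*t + m >= 2*x - 4: (m + x = -1 or m + 2*t >= 2*x - 4) and x >= 3
Then branch requires (x + 3*z = 0 or 2*t + 3*z >= 2*x - 3) and x >= 3; else branch requires (4*x = 3 or 2*t + x >= 0) and x >= 3.
Before the if: ((3*z = -4 and 6*x != -9) -> ((x + 3*z = 0 or 2*t + 3*z >= 2*x - 3) and x >= 3)) and ((not (3*z = -4 and 6*x != -9)) -> ((4*x = 3 or 2*t + x >= 0) and x >= 3))
The weakest precondition is ((3*z = -4 and 6*x != -9) -> ((x + 3*z = 0 or 2*t + 3*z >= 2*x - 3) and x >= 3)) and ((not (3*z = -4 and 6*x != -9)) -> ((4*x = 3 or 2*t + x >= 0) and x >= 3)).
Check whether ((3*z = -4 and 6*x != -9) -> ((x + 3*z = 0 or 2*t + 3*z >= 2*x - 3) and x >= 3)) and ((not (3*z = -4 and 6*x != -9)) -> ((4*x = 3 or 2*t + x >= 0) and x >= 7)) implies it.
Every state satisfying the precondition satisfies the weakest precondition: the implication holds.
Answer: valid


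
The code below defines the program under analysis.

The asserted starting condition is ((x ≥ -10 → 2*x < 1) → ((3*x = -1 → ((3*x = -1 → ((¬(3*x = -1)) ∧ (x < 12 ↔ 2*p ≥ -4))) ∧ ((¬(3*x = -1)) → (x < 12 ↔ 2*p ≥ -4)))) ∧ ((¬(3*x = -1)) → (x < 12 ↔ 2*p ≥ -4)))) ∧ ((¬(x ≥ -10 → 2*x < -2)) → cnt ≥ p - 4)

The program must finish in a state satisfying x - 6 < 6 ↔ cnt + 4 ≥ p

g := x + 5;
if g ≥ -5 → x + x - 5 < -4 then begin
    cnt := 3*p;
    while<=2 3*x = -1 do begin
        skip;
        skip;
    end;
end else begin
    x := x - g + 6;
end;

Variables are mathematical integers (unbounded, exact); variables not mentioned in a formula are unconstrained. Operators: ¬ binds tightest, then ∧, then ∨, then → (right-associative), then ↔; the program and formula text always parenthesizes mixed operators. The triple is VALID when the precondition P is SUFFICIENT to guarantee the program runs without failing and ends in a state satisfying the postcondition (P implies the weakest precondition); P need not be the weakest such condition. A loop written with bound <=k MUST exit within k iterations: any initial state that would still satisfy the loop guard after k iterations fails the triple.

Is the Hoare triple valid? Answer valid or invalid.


Working backward. After the program, the postcondition x - 6 < 6 ↔ cnt + 4 ≥ p must hold; in canonical form it is x < 12 ↔ cnt ≥ p - 4.
Then branch requires (3*x = -1 → ((3*x = -1 → ((¬(3*x = -1)) ∧ (x < 12 ↔ 2*p ≥ -4))) ∧ ((¬(3*x = -1)) → (x < 12 ↔ 2*p ≥ -4)))) ∧ ((¬(3*x = -1)) → (x < 12 ↔ 2*p ≥ -4)); else branch requires x < g + 6 ↔ cnt ≥ p - 4.
Before the if: ((g ≥ -5 → 2*x < 1) → ((3*x = -1 → ((3*x = -1 → ((¬(3*x = -1)) ∧ (x < 12 ↔ 2*p ≥ -4))) ∧ ((¬(3*x = -1)) → (x < 12 ↔ 2*p ≥ -4)))) ∧ ((¬(3*x = -1)) → (x < 12 ↔ 2*p ≥ -4)))) ∧ ((¬(g ≥ -5 → 2*x < 1)) → (x < g + 6 ↔ cnt ≥ p - 4))
Before g := x + 5: ((x ≥ -10 → 2*x < 1) → ((3*x = -1 → ((3*x = -1 → ((¬(3*x = -1)) ∧ (x < 12 ↔ 2*p ≥ -4))) ∧ ((¬(3*x = -1)) → (x < 12 ↔ 2*p ≥ -4)))) ∧ ((¬(3*x = -1)) → (x < 12 ↔ 2*p ≥ -4)))) ∧ ((¬(x ≥ -10 → 2*x < 1)) → cnt ≥ p - 4)
The weakest precondition is ((x ≥ -10 → 2*x < 1) → ((3*x = -1 → ((3*x = -1 → ((¬(3*x = -1)) ∧ (x < 12 ↔ 2*p ≥ -4))) ∧ ((¬(3*x = -1)) → (x < 12 ↔ 2*p ≥ -4)))) ∧ ((¬(3*x = -1)) → (x < 12 ↔ 2*p ≥ -4)))) ∧ ((¬(x ≥ -10 → 2*x < 1)) → cnt ≥ p - 4).
Check whether ((x ≥ -10 → 2*x < 1) → ((3*x = -1 → ((3*x = -1 → ((¬(3*x = -1)) ∧ (x < 12 ↔ 2*p ≥ -4))) ∧ ((¬(3*x = -1)) → (x < 12 ↔ 2*p ≥ -4)))) ∧ ((¬(3*x = -1)) → (x < 12 ↔ 2*p ≥ -4)))) ∧ ((¬(x ≥ -10 → 2*x < -2)) → cnt ≥ p - 4) implies it.
Every state satisfying the precondition satisfies the weakest precondition: the implication holds.
Answer: valid


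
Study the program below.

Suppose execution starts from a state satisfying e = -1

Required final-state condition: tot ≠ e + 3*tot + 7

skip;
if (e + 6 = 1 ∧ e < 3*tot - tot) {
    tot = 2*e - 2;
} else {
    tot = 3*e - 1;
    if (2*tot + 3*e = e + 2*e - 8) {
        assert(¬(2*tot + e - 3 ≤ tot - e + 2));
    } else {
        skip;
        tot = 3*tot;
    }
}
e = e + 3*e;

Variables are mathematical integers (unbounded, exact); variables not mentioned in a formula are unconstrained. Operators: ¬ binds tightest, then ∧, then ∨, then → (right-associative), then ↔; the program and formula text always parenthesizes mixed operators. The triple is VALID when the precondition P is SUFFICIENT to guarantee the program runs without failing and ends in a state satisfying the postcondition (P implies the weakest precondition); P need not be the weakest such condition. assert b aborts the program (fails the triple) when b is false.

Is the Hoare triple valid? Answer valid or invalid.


Working backward. After the program, the postcondition tot ≠ e + 3*tot + 7 must hold; in canonical form it is e + 2*tot ≠ -7.
Before e := e + 3*e: 4*e + 2*tot ≠ -7
Then branch requires 8*e ≠ -3; else branch requires (6*e = -6 → ((¬(5*e ≤ 6)) ∧ 10*e ≠ -5)) ∧ ((¬(6*e = -6)) → 22*e ≠ -1).
Before the if: ((e = -5 ∧ e < 2*tot) → 8*e ≠ -3) ∧ ((¬(e = -5 ∧ e < 2*tot)) → ((6*e = -6 → ((¬(5*e ≤ 6)) ∧ 10*e ≠ -5)) ∧ ((¬(6*e = -6)) → 22*e ≠ -1)))
Before skip: ((e = -5 ∧ e < 2*tot) → 8*e ≠ -3) ∧ ((¬(e = -5 ∧ e < 2*tot)) → ((6*e = -6 → ((¬(5*e ≤ 6)) ∧ 10*e ≠ -5)) ∧ ((¬(6*e = -6)) → 22*e ≠ -1)))
The weakest precondition is ((e = -5 ∧ e < 2*tot) → 8*e ≠ -3) ∧ ((¬(e = -5 ∧ e < 2*tot)) → ((6*e = -6 → ((¬(5*e ≤ 6)) ∧ 10*e ≠ -5)) ∧ ((¬(6*e = -6)) → 22*e ≠ -1))).
Check whether e = -1 implies it.
Countermodel: at the initial state e = -1, tot = 0, the precondition holds but the weakest precondition fails.
Answer: invalid


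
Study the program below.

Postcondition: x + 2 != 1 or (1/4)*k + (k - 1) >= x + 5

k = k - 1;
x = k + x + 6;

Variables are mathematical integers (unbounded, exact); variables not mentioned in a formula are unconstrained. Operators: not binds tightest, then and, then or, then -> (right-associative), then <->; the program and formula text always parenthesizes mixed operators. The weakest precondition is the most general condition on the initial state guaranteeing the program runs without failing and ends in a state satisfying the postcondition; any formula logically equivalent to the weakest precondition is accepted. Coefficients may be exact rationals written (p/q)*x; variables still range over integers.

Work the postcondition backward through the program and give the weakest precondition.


Working backward. After the program, the postcondition x + 2 != 1 or (1/4)*k + (k - 1) >= x + 5 must hold; in canonical form it is x != -1 or (5/4)*k >= x + 6.
Before x := k + x + 6: k + x != -7 or (1/4)*k >= x + 12
Before k := k - 1: k + x != -6 or (1/4)*k >= x + 49/4
Answer: WP = k + x != -6 or (1/4)*k >= x + 49/4


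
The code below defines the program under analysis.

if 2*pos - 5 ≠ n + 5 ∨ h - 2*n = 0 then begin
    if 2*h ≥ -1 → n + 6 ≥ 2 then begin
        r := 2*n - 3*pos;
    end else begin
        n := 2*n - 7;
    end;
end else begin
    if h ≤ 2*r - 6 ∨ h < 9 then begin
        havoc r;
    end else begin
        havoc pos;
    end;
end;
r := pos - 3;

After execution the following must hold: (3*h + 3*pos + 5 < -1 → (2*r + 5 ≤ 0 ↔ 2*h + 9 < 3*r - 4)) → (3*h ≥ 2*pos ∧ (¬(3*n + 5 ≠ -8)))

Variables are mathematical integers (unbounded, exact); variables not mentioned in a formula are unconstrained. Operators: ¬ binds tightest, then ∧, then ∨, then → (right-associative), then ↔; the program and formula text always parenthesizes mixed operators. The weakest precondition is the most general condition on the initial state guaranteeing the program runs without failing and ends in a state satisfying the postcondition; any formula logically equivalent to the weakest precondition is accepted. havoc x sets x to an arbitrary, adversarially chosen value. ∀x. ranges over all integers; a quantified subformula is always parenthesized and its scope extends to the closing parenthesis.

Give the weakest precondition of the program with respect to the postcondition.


Working backward. After the program, the postcondition (3*h + 3*pos + 5 < -1 → (2*r + 5 ≤ 0 ↔ 2*h + 9 < 3*r - 4)) → (3*h ≥ 2*pos ∧ (¬(3*n + 5 ≠ -8))) must hold; in canonical form it is (3*h + 3*pos < -6 → (2*r ≤ -5 ↔ 2*h < 3*r - 13)) → (3*h ≥ 2*pos ∧ (¬(3*n ≠ -13))).
Before r := pos - 3: (3*h + 3*pos < -6 → (2*pos ≤ 1 ↔ 2*h < 3*pos - 22)) → (3*h ≥ 2*pos ∧ (¬(3*n ≠ -13)))
Then branch requires ((2*h ≥ -1 → n ≥ -4) → ((3*h + 3*pos < -6 → (2*pos ≤ 1 ↔ 2*h < 3*pos - 22)) → (3*h ≥ 2*pos ∧ (¬(3*n ≠ -13))))) ∧ ((¬(2*h ≥ -1 → n ≥ -4)) → ((3*h + 3*pos < -6 → (2*pos ≤ 1 ↔ 2*h < 3*pos - 22)) → (3*h ≥ 2*pos ∧ (¬(6*n ≠ 8))))); else branch requires ((h ≤ 2*r - 6 ∨ h < 9) → ((3*h + 3*pos < -6 → (2*pos ≤ 1 ↔ 2*h < 3*pos - 22)) → (3*h ≥ 2*pos ∧ (¬(3*n ≠ -13))))) ∧ ((¬(h ≤ 2*r - 6 ∨ h < 9)) → (∀pos_1. ((3*h + 3*pos_1 < -6 → (2*pos_1 ≤ 1 ↔ 2*h < 3*pos_1 - 22)) → (3*h ≥ 2*pos_1 ∧ (¬(3*n ≠ -13)))))).
Before the if: ((2*pos ≠ n + 10 ∨ h = 2*n) → (((2*h ≥ -1 → n ≥ -4) → ((3*h + 3*pos < -6 → (2*pos ≤ 1 ↔ 2*h < 3*pos - 22)) → (3*h ≥ 2*pos ∧ (¬(3*n ≠ -13))))) ∧ ((¬(2*h ≥ -1 → n ≥ -4)) → ((3*h + 3*pos < -6 → (2*pos ≤ 1 ↔ 2*h < 3*pos - 22)) → (3*h ≥ 2*pos ∧ (¬(6*n ≠ 8))))))) ∧ ((¬(2*pos ≠ n + 10 ∨ h = 2*n)) → (((h ≤ 2*r - 6 ∨ h < 9) → ((3*h + 3*pos < -6 → (2*pos ≤ 1 ↔ 2*h < 3*pos - 22)) → (3*h ≥ 2*pos ∧ (¬(3*n ≠ -13))))) ∧ ((¬(h ≤ 2*r - 6 ∨ h < 9)) → (∀pos_1. ((3*h + 3*pos_1 < -6 → (2*pos_1 ≤ 1 ↔ 2*h < 3*pos_1 - 22)) → (3*h ≥ 2*pos_1 ∧ (¬(3*n ≠ -13))))))))
Answer: WP = ((2*pos ≠ n + 10 ∨ h = 2*n) → (((2*h ≥ -1 → n ≥ -4) → ((3*h + 3*pos < -6 → (2*pos ≤ 1 ↔ 2*h < 3*pos - 22)) → (3*h ≥ 2*pos ∧ (¬(3*n ≠ -13))))) ∧ ((¬(2*h ≥ -1 → n ≥ -4)) → ((3*h + 3*pos < -6 → (2*pos ≤ 1 ↔ 2*h < 3*pos - 22)) → (3*h ≥ 2*pos ∧ (¬(6*n ≠ 8))))))) ∧ ((¬(2*pos ≠ n + 10 ∨ h = 2*n)) → (((h ≤ 2*r - 6 ∨ h < 9) → ((3*h + 3*pos < -6 → (2*pos ≤ 1 ↔ 2*h < 3*pos - 22)) → (3*h ≥ 2*pos ∧ (¬(3*n ≠ -13))))) ∧ ((¬(h ≤ 2*r - 6 ∨ h < 9)) → (∀pos_1. ((3*h + 3*pos_1 < -6 → (2*pos_1 ≤ 1 ↔ 2*h < 3*pos_1 - 22)) → (3*h ≥ 2*pos_1 ∧ (¬(3*n ≠ -13))))))))


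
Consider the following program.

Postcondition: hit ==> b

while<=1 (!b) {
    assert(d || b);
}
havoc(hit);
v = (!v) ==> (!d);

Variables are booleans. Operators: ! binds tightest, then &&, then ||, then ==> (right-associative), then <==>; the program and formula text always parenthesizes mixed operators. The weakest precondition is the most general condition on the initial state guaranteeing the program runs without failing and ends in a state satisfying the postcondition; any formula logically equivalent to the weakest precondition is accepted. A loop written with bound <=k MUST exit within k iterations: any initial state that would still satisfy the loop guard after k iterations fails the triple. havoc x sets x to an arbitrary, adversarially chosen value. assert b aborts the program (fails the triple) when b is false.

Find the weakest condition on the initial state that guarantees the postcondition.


Working backward. After the program, hit ==> b must hold.
Before v := (!v) ==> (!d): hit ==> b
Before havoc hit: b
Before the loop (bound <=1), unroll the exhaustion recursion (WP_0 = exit-now case; WP_j = one more guarded iteration, up to j = 1):
  WP_0: b
  WP_1: (!b) ==> ((d || b) && b)
So before the loop: (!b) ==> ((d || b) && b)
Answer: WP = (!b) ==> ((d || b) && b)


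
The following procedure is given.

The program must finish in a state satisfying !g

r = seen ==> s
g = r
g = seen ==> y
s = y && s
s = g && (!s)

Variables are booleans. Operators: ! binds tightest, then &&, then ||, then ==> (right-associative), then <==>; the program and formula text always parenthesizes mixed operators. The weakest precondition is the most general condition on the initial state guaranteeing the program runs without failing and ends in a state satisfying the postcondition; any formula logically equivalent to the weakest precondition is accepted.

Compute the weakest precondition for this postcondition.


Working backward. After the program, !g must hold.
Before s := g && (!s): !g
Before s := y && s: !g
Before g := seen ==> y: !(seen ==> y)
Before g := r: !(seen ==> y)
Before r := seen ==> s: !(seen ==> y)
Answer: WP = !(seen ==> y)


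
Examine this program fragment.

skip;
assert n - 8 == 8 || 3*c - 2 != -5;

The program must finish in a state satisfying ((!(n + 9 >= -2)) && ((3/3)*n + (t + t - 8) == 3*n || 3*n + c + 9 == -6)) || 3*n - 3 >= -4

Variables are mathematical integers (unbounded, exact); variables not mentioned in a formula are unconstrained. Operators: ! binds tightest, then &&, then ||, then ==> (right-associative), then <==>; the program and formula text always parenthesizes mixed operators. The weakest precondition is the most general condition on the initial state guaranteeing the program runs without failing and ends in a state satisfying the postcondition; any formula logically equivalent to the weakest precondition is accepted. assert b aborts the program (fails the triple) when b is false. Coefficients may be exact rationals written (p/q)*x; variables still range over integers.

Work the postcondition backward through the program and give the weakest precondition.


Working backward. After the program, the postcondition ((!(n + 9 >= -2)) && ((3/3)*n + (t + t - 8) == 3*n || 3*n + c + 9 == -6)) || 3*n - 3 >= -4 must hold; in canonical form it is ((!(n >= -11)) && (2*t == 2*n + 8 || c + 3*n == -15)) || 3*n >= -1.
Before assert n - 8 == 8 || 3*c - 2 != -5: (n == 16 || 3*c != -3) && (((!(n >= -11)) && (2*t == 2*n + 8 || c + 3*n == -15)) || 3*n >= -1)
Before skip: (n == 16 || 3*c != -3) && (((!(n >= -11)) && (2*t == 2*n + 8 || c + 3*n == -15)) || 3*n >= -1)
Answer: WP = (n == 16 || 3*c != -3) && (((!(n >= -11)) && (2*t == 2*n + 8 || c + 3*n == -15)) || 3*n >= -1)


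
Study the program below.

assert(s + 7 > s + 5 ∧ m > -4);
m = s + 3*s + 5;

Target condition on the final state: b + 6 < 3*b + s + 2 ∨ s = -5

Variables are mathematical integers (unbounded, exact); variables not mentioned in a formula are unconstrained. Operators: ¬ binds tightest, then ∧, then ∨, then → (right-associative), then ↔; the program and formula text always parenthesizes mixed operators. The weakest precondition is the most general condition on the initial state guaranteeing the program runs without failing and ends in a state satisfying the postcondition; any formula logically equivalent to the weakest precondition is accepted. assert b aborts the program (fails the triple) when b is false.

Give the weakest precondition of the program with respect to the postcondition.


Working backward. After the program, the postcondition b + 6 < 3*b + s + 2 ∨ s = -5 must hold; in canonical form it is 2*b + s > 4 ∨ s = -5.
Before m := s + 3*s + 5: 2*b + s > 4 ∨ s = -5
Before assert s + 7 > s + 5 ∧ m > -4: m > -4 ∧ (2*b + s > 4 ∨ s = -5)
Answer: WP = m > -4 ∧ (2*b + s > 4 ∨ s = -5)


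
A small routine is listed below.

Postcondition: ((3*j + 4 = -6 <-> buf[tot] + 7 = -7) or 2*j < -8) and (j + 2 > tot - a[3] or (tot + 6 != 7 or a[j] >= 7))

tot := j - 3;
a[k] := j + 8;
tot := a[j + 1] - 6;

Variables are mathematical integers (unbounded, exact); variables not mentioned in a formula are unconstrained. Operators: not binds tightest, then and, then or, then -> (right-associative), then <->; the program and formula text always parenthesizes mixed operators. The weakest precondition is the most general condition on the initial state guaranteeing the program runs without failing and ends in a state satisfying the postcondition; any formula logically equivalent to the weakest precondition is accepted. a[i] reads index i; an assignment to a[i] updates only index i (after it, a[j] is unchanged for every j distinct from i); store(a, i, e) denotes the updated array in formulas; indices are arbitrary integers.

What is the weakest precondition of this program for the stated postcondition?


Working backward. After the program, the postcondition ((3*j + 4 = -6 <-> buf[tot] + 7 = -7) or 2*j < -8) and (j + 2 > tot - a[3] or (tot + 6 != 7 or a[j] >= 7)) must hold; in canonical form it is ((3*j = -10 <-> buf[tot] = -14) or 2*j < -8) and (a[3] + j > tot - 2 or tot != 1 or a[j] >= 7).
Before tot := a[j + 1] - 6: ((3*j = -10 <-> buf[a[j + 1] - 6] = -14) or 2*j < -8) and (a[3] + j > a[j + 1] - 8 or a[j + 1] != 7 or a[j] >= 7)
Before a[k] := j + 8: ((3*j = -10 <-> buf[store(a, k, j + 8)[j + 1] - 6] = -14) or 2*j < -8) and (store(a, k, j + 8)[3] + j > store(a, k, j + 8)[j + 1] - 8 or store(a, k, j + 8)[j + 1] != 7 or store(a, k, j + 8)[j] >= 7)
Before tot := j - 3: ((3*j = -10 <-> buf[store(a, k, j + 8)[j + 1] - 6] = -14) or 2*j < -8) and (store(a, k, j + 8)[3] + j > store(a, k, j + 8)[j + 1] - 8 or store(a, k, j + 8)[j + 1] != 7 or store(a, k, j + 8)[j] >= 7)
Answer: WP = ((3*j = -10 <-> buf[store(a, k, j + 8)[j + 1] - 6] = -14) or 2*j < -8) and (store(a, k, j + 8)[3] + j > store(a, k, j + 8)[j + 1] - 8 or store(a, k, j + 8)[j + 1] != 7 or store(a, k, j + 8)[j] >= 7)
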